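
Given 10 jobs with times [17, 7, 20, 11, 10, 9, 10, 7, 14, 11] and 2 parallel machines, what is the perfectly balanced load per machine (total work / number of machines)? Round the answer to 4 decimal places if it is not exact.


Total processing time = 17 + 7 + 20 + 11 + 10 + 9 + 10 + 7 + 14 + 11 = 116
Number of machines = 2
Ideal balanced load = 116 / 2 = 58.0

58.0


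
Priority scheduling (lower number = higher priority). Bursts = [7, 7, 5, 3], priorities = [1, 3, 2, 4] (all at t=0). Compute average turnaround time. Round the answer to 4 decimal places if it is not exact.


Sort by priority (ascending = highest first):
Order: [(1, 7), (2, 5), (3, 7), (4, 3)]
Completion times:
  Priority 1, burst=7, C=7
  Priority 2, burst=5, C=12
  Priority 3, burst=7, C=19
  Priority 4, burst=3, C=22
Average turnaround = 60/4 = 15.0

15.0


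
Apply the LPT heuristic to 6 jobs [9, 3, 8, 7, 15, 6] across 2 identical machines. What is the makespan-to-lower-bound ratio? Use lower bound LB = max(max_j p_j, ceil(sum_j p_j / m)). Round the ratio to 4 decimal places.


LPT order: [15, 9, 8, 7, 6, 3]
Machine loads after assignment: [25, 23]
LPT makespan = 25
Lower bound = max(max_job, ceil(total/2)) = max(15, 24) = 24
Ratio = 25 / 24 = 1.0417

1.0417


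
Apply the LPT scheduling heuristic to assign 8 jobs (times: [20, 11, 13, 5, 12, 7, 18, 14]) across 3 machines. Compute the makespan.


Sort jobs in decreasing order (LPT): [20, 18, 14, 13, 12, 11, 7, 5]
Assign each job to the least loaded machine:
  Machine 1: jobs [20, 11], load = 31
  Machine 2: jobs [18, 12, 5], load = 35
  Machine 3: jobs [14, 13, 7], load = 34
Makespan = max load = 35

35


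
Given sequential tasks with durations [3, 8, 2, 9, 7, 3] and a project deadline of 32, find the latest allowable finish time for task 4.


LF(activity 4) = deadline - sum of successor durations
Successors: activities 5 through 6 with durations [7, 3]
Sum of successor durations = 10
LF = 32 - 10 = 22

22


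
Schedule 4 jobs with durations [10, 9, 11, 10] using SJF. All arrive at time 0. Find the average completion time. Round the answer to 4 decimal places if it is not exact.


SJF order (ascending): [9, 10, 10, 11]
Completion times:
  Job 1: burst=9, C=9
  Job 2: burst=10, C=19
  Job 3: burst=10, C=29
  Job 4: burst=11, C=40
Average completion = 97/4 = 24.25

24.25


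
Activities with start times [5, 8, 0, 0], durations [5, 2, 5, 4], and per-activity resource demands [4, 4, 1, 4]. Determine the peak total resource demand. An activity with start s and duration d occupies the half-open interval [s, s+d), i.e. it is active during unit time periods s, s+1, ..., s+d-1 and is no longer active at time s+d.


Each activity i is active on [start_i, start_i + duration_i).
Compute total resource usage per time slot:
  t=0: active resources = [1, 4], total = 5
  t=1: active resources = [1, 4], total = 5
  t=2: active resources = [1, 4], total = 5
  t=3: active resources = [1, 4], total = 5
  t=4: active resources = [1], total = 1
  t=5: active resources = [4], total = 4
  t=6: active resources = [4], total = 4
  t=7: active resources = [4], total = 4
  t=8: active resources = [4, 4], total = 8
  t=9: active resources = [4, 4], total = 8
Peak resource demand = 8

8


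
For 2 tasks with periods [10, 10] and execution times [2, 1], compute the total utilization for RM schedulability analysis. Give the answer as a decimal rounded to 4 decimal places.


Compute individual utilizations (exact fractions):
  Task 1: C/T = 2/10 = 1/5 (approx. 0.2)
  Task 2: C/T = 1/10 (approx. 0.1)
Total utilization U = 1/5 + 1/10 = 3/10
Rounded to 4 decimal places: U = 0.3000
RM (Liu & Layland) bound for 2 tasks = 0.828427; compare with U = 3/10 (approx. 0.300000)
U <= bound, so schedulable by RM sufficient condition.

0.3000


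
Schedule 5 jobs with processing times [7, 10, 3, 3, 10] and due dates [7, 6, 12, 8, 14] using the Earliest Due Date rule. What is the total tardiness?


Sort by due date (EDD order): [(10, 6), (7, 7), (3, 8), (3, 12), (10, 14)]
Compute completion times and tardiness:
  Job 1: p=10, d=6, C=10, tardiness=max(0,10-6)=4
  Job 2: p=7, d=7, C=17, tardiness=max(0,17-7)=10
  Job 3: p=3, d=8, C=20, tardiness=max(0,20-8)=12
  Job 4: p=3, d=12, C=23, tardiness=max(0,23-12)=11
  Job 5: p=10, d=14, C=33, tardiness=max(0,33-14)=19
Total tardiness = 56

56


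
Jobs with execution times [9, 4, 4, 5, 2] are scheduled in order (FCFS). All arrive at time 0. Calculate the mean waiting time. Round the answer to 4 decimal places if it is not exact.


FCFS order (as given): [9, 4, 4, 5, 2]
Waiting times:
  Job 1: wait = 0
  Job 2: wait = 9
  Job 3: wait = 13
  Job 4: wait = 17
  Job 5: wait = 22
Sum of waiting times = 61
Average waiting time = 61/5 = 12.2

12.2


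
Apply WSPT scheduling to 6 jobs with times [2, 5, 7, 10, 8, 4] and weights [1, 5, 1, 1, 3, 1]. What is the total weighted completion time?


Compute p/w ratios and sort ascending (WSPT): [(5, 5), (2, 1), (8, 3), (4, 1), (7, 1), (10, 1)]
Compute weighted completion times:
  Job (p=5,w=5): C=5, w*C=5*5=25
  Job (p=2,w=1): C=7, w*C=1*7=7
  Job (p=8,w=3): C=15, w*C=3*15=45
  Job (p=4,w=1): C=19, w*C=1*19=19
  Job (p=7,w=1): C=26, w*C=1*26=26
  Job (p=10,w=1): C=36, w*C=1*36=36
Total weighted completion time = 158

158


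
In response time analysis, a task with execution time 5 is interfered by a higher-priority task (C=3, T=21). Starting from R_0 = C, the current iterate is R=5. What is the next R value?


R_next = C + ceil(R_prev / T_hp) * C_hp
ceil(5 / 21) = ceil(0.2381) = 1
Interference = 1 * 3 = 3
R_next = 5 + 3 = 8

8


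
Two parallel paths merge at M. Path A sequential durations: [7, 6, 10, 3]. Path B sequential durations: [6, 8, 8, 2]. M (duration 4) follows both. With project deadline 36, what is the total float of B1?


Forward pass: ES(B1) = sum of predecessors on chain B = 0
EF = ES + duration = 0 + 6 = 6
Backward pass: LF(M) = deadline = 36; LS(M) = 36 - 4 = 32
LF(B1) = LS(M) - sum(successors on chain B) = 32 - 18 = 14
LS = LF - duration = 14 - 6 = 8
Total float = LS - ES = 8 - 0 = 8

8


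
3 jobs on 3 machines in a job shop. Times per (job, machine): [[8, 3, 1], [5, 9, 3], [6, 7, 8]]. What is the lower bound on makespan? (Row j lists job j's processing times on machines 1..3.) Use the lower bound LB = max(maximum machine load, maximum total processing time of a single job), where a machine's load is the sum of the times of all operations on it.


Machine loads:
  Machine 1: 8 + 5 + 6 = 19
  Machine 2: 3 + 9 + 7 = 19
  Machine 3: 1 + 3 + 8 = 12
Max machine load = 19
Job totals:
  Job 1: 12
  Job 2: 17
  Job 3: 21
Max job total = 21
Lower bound = max(19, 21) = 21

21


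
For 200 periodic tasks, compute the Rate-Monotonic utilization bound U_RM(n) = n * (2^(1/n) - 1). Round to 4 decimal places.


Compute 2^(1/200) = 1.0034717485
Subtract 1: 1.0034717485 - 1 = 0.0034717485
Multiply by n: 200 * 0.0034717485 = 0.6943497000
Round to 4 dp: 0.6943

0.6943


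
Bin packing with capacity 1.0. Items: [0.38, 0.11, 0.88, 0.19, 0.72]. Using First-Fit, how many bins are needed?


Place items sequentially using First-Fit:
  Item 0.38 -> new Bin 1
  Item 0.11 -> Bin 1 (now 0.49)
  Item 0.88 -> new Bin 2
  Item 0.19 -> Bin 1 (now 0.68)
  Item 0.72 -> new Bin 3
Total bins used = 3

3


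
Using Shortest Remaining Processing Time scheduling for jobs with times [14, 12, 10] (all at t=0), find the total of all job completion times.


Since all jobs arrive at t=0, SRPT equals SPT ordering.
SPT order: [10, 12, 14]
Completion times:
  Job 1: p=10, C=10
  Job 2: p=12, C=22
  Job 3: p=14, C=36
Total completion time = 10 + 22 + 36 = 68

68


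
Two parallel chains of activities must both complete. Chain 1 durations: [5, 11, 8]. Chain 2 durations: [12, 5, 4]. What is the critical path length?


Path A total = 5 + 11 + 8 = 24
Path B total = 12 + 5 + 4 = 21
Critical path = longest path = max(24, 21) = 24

24


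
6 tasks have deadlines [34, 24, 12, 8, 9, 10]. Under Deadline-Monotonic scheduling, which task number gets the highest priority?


Sort tasks by relative deadline (ascending):
  Task 4: deadline = 8
  Task 5: deadline = 9
  Task 6: deadline = 10
  Task 3: deadline = 12
  Task 2: deadline = 24
  Task 1: deadline = 34
Priority order (highest first): [4, 5, 6, 3, 2, 1]
Highest priority task = 4

4


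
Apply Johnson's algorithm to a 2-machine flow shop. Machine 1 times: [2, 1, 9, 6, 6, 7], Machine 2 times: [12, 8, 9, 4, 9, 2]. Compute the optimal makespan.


Apply Johnson's rule:
  Group 1 (a <= b): [(2, 1, 8), (1, 2, 12), (5, 6, 9), (3, 9, 9)]
  Group 2 (a > b): [(4, 6, 4), (6, 7, 2)]
Optimal job order: [2, 1, 5, 3, 4, 6]
Schedule:
  Job 2: M1 done at 1, M2 done at 9
  Job 1: M1 done at 3, M2 done at 21
  Job 5: M1 done at 9, M2 done at 30
  Job 3: M1 done at 18, M2 done at 39
  Job 4: M1 done at 24, M2 done at 43
  Job 6: M1 done at 31, M2 done at 45
Makespan = 45

45


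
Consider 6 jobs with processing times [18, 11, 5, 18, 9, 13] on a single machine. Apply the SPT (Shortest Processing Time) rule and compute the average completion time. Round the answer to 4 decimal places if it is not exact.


Sort jobs by processing time (SPT order): [5, 9, 11, 13, 18, 18]
Compute completion times sequentially:
  Job 1: processing = 5, completes at 5
  Job 2: processing = 9, completes at 14
  Job 3: processing = 11, completes at 25
  Job 4: processing = 13, completes at 38
  Job 5: processing = 18, completes at 56
  Job 6: processing = 18, completes at 74
Sum of completion times = 212
Average completion time = 212/6 = 35.3333

35.3333


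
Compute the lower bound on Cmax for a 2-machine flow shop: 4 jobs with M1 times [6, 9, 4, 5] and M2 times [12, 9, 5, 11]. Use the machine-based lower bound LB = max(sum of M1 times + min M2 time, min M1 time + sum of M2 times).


LB1 = sum(M1 times) + min(M2 times) = 24 + 5 = 29
LB2 = min(M1 times) + sum(M2 times) = 4 + 37 = 41
Lower bound = max(LB1, LB2) = max(29, 41) = 41

41


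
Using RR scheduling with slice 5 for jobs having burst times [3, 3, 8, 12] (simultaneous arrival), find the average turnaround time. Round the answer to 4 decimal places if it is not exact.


Time quantum = 5
Execution trace:
  J1 runs 3 units, time = 3
  J2 runs 3 units, time = 6
  J3 runs 5 units, time = 11
  J4 runs 5 units, time = 16
  J3 runs 3 units, time = 19
  J4 runs 5 units, time = 24
  J4 runs 2 units, time = 26
Finish times: [3, 6, 19, 26]
Average turnaround = 54/4 = 13.5

13.5


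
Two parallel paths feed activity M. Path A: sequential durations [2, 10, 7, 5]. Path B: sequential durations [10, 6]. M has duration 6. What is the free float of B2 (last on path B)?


ES(B2) = sum of predecessors on chain B = 10
EF(B2) = ES + duration = 10 + 6 = 16
Successor of B2 is M. ES(M) = max(sum(A), sum(B)) = max(24, 16) = 24
Free float = ES(successor) - EF(current) = 24 - 16 = 8

8


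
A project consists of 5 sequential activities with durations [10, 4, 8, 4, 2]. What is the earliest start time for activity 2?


Activity 2 starts after activities 1 through 1 complete.
Predecessor durations: [10]
ES = 10 = 10

10


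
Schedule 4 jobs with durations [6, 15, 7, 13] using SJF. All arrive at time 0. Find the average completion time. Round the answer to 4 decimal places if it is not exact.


SJF order (ascending): [6, 7, 13, 15]
Completion times:
  Job 1: burst=6, C=6
  Job 2: burst=7, C=13
  Job 3: burst=13, C=26
  Job 4: burst=15, C=41
Average completion = 86/4 = 21.5

21.5


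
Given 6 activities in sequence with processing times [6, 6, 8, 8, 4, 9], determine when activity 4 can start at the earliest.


Activity 4 starts after activities 1 through 3 complete.
Predecessor durations: [6, 6, 8]
ES = 6 + 6 + 8 = 20

20


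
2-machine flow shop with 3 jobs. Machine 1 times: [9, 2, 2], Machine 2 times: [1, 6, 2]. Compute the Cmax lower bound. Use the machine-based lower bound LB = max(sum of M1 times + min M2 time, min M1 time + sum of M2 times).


LB1 = sum(M1 times) + min(M2 times) = 13 + 1 = 14
LB2 = min(M1 times) + sum(M2 times) = 2 + 9 = 11
Lower bound = max(LB1, LB2) = max(14, 11) = 14

14


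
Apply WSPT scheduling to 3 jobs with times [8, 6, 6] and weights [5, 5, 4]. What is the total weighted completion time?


Compute p/w ratios and sort ascending (WSPT): [(6, 5), (6, 4), (8, 5)]
Compute weighted completion times:
  Job (p=6,w=5): C=6, w*C=5*6=30
  Job (p=6,w=4): C=12, w*C=4*12=48
  Job (p=8,w=5): C=20, w*C=5*20=100
Total weighted completion time = 178

178


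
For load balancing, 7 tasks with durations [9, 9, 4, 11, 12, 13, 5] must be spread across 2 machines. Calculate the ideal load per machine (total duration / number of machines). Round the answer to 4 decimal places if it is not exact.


Total processing time = 9 + 9 + 4 + 11 + 12 + 13 + 5 = 63
Number of machines = 2
Ideal balanced load = 63 / 2 = 31.5

31.5


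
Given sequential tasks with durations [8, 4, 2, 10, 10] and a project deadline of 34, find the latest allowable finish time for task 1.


LF(activity 1) = deadline - sum of successor durations
Successors: activities 2 through 5 with durations [4, 2, 10, 10]
Sum of successor durations = 26
LF = 34 - 26 = 8

8


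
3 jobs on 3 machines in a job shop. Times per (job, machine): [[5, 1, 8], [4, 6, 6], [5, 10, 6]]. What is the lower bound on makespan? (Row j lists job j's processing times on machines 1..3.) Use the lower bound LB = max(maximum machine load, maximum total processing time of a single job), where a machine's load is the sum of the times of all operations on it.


Machine loads:
  Machine 1: 5 + 4 + 5 = 14
  Machine 2: 1 + 6 + 10 = 17
  Machine 3: 8 + 6 + 6 = 20
Max machine load = 20
Job totals:
  Job 1: 14
  Job 2: 16
  Job 3: 21
Max job total = 21
Lower bound = max(20, 21) = 21

21


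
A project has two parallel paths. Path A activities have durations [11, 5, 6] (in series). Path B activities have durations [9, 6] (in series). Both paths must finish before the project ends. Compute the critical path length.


Path A total = 11 + 5 + 6 = 22
Path B total = 9 + 6 = 15
Critical path = longest path = max(22, 15) = 22

22


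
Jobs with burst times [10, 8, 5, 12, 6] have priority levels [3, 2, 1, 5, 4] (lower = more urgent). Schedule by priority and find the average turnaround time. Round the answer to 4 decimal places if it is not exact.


Sort by priority (ascending = highest first):
Order: [(1, 5), (2, 8), (3, 10), (4, 6), (5, 12)]
Completion times:
  Priority 1, burst=5, C=5
  Priority 2, burst=8, C=13
  Priority 3, burst=10, C=23
  Priority 4, burst=6, C=29
  Priority 5, burst=12, C=41
Average turnaround = 111/5 = 22.2

22.2


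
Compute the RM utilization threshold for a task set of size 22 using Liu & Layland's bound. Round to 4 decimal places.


Compute 2^(1/22) = 1.0320082797
Subtract 1: 1.0320082797 - 1 = 0.0320082797
Multiply by n: 22 * 0.0320082797 = 0.7041821534
Round to 4 dp: 0.7042

0.7042


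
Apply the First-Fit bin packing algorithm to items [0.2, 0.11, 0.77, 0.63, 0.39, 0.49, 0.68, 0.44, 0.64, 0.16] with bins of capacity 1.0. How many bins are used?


Place items sequentially using First-Fit:
  Item 0.2 -> new Bin 1
  Item 0.11 -> Bin 1 (now 0.31)
  Item 0.77 -> new Bin 2
  Item 0.63 -> Bin 1 (now 0.94)
  Item 0.39 -> new Bin 3
  Item 0.49 -> Bin 3 (now 0.88)
  Item 0.68 -> new Bin 4
  Item 0.44 -> new Bin 5
  Item 0.64 -> new Bin 6
  Item 0.16 -> Bin 2 (now 0.93)
Total bins used = 6

6


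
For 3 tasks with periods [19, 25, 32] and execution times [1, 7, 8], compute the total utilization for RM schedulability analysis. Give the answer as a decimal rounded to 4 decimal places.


Compute individual utilizations (exact fractions):
  Task 1: C/T = 1/19 (approx. 0.0526)
  Task 2: C/T = 7/25 (approx. 0.28)
  Task 3: C/T = 8/32 = 1/4 (approx. 0.25)
Total utilization U = 1/19 + 7/25 + 1/4 = 1107/1900
Rounded to 4 decimal places: U = 0.5826
RM (Liu & Layland) bound for 3 tasks = 0.779763; compare with U = 1107/1900 (approx. 0.582632)
U <= bound, so schedulable by RM sufficient condition.

0.5826


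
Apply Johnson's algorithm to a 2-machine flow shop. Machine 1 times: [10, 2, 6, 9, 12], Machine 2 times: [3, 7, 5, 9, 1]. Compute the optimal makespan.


Apply Johnson's rule:
  Group 1 (a <= b): [(2, 2, 7), (4, 9, 9)]
  Group 2 (a > b): [(3, 6, 5), (1, 10, 3), (5, 12, 1)]
Optimal job order: [2, 4, 3, 1, 5]
Schedule:
  Job 2: M1 done at 2, M2 done at 9
  Job 4: M1 done at 11, M2 done at 20
  Job 3: M1 done at 17, M2 done at 25
  Job 1: M1 done at 27, M2 done at 30
  Job 5: M1 done at 39, M2 done at 40
Makespan = 40

40


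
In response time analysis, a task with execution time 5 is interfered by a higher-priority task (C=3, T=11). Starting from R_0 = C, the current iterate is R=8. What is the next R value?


R_next = C + ceil(R_prev / T_hp) * C_hp
ceil(8 / 11) = ceil(0.7273) = 1
Interference = 1 * 3 = 3
R_next = 5 + 3 = 8
R_next = R_prev, so the iteration has converged (response time = 8).

8


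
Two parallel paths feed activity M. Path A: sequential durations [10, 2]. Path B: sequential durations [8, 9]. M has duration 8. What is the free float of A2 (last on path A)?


ES(A2) = sum of predecessors on chain A = 10
EF(A2) = ES + duration = 10 + 2 = 12
Successor of A2 is M. ES(M) = max(sum(A), sum(B)) = max(12, 17) = 17
Free float = ES(successor) - EF(current) = 17 - 12 = 5

5


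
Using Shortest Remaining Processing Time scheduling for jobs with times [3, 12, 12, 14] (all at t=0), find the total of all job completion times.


Since all jobs arrive at t=0, SRPT equals SPT ordering.
SPT order: [3, 12, 12, 14]
Completion times:
  Job 1: p=3, C=3
  Job 2: p=12, C=15
  Job 3: p=12, C=27
  Job 4: p=14, C=41
Total completion time = 3 + 15 + 27 + 41 = 86

86


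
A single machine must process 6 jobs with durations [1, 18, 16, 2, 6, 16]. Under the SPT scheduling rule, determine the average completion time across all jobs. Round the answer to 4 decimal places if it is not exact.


Sort jobs by processing time (SPT order): [1, 2, 6, 16, 16, 18]
Compute completion times sequentially:
  Job 1: processing = 1, completes at 1
  Job 2: processing = 2, completes at 3
  Job 3: processing = 6, completes at 9
  Job 4: processing = 16, completes at 25
  Job 5: processing = 16, completes at 41
  Job 6: processing = 18, completes at 59
Sum of completion times = 138
Average completion time = 138/6 = 23.0

23.0


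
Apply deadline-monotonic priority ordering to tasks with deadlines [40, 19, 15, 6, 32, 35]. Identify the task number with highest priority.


Sort tasks by relative deadline (ascending):
  Task 4: deadline = 6
  Task 3: deadline = 15
  Task 2: deadline = 19
  Task 5: deadline = 32
  Task 6: deadline = 35
  Task 1: deadline = 40
Priority order (highest first): [4, 3, 2, 5, 6, 1]
Highest priority task = 4

4


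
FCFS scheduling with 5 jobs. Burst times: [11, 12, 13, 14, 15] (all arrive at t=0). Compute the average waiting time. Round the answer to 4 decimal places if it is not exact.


FCFS order (as given): [11, 12, 13, 14, 15]
Waiting times:
  Job 1: wait = 0
  Job 2: wait = 11
  Job 3: wait = 23
  Job 4: wait = 36
  Job 5: wait = 50
Sum of waiting times = 120
Average waiting time = 120/5 = 24.0

24.0


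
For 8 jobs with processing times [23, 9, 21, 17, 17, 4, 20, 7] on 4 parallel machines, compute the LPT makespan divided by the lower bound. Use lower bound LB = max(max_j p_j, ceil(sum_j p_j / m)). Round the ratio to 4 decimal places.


LPT order: [23, 21, 20, 17, 17, 9, 7, 4]
Machine loads after assignment: [27, 28, 29, 34]
LPT makespan = 34
Lower bound = max(max_job, ceil(total/4)) = max(23, 30) = 30
Ratio = 34 / 30 = 1.1333

1.1333


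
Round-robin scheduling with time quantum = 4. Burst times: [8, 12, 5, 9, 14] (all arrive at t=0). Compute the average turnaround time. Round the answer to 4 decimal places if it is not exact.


Time quantum = 4
Execution trace:
  J1 runs 4 units, time = 4
  J2 runs 4 units, time = 8
  J3 runs 4 units, time = 12
  J4 runs 4 units, time = 16
  J5 runs 4 units, time = 20
  J1 runs 4 units, time = 24
  J2 runs 4 units, time = 28
  J3 runs 1 units, time = 29
  J4 runs 4 units, time = 33
  J5 runs 4 units, time = 37
  J2 runs 4 units, time = 41
  J4 runs 1 units, time = 42
  J5 runs 4 units, time = 46
  J5 runs 2 units, time = 48
Finish times: [24, 41, 29, 42, 48]
Average turnaround = 184/5 = 36.8

36.8


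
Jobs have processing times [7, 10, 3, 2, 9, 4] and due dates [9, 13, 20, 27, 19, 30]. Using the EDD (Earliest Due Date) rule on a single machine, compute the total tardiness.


Sort by due date (EDD order): [(7, 9), (10, 13), (9, 19), (3, 20), (2, 27), (4, 30)]
Compute completion times and tardiness:
  Job 1: p=7, d=9, C=7, tardiness=max(0,7-9)=0
  Job 2: p=10, d=13, C=17, tardiness=max(0,17-13)=4
  Job 3: p=9, d=19, C=26, tardiness=max(0,26-19)=7
  Job 4: p=3, d=20, C=29, tardiness=max(0,29-20)=9
  Job 5: p=2, d=27, C=31, tardiness=max(0,31-27)=4
  Job 6: p=4, d=30, C=35, tardiness=max(0,35-30)=5
Total tardiness = 29

29


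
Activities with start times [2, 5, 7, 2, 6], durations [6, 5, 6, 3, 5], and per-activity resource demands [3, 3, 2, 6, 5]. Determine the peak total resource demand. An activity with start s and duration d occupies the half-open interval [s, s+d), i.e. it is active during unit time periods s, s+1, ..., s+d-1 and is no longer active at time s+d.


Each activity i is active on [start_i, start_i + duration_i).
Compute total resource usage per time slot:
  t=0: active resources = [], total = 0
  t=1: active resources = [], total = 0
  t=2: active resources = [3, 6], total = 9
  t=3: active resources = [3, 6], total = 9
  t=4: active resources = [3, 6], total = 9
  t=5: active resources = [3, 3], total = 6
  t=6: active resources = [3, 3, 5], total = 11
  t=7: active resources = [3, 3, 2, 5], total = 13
  t=8: active resources = [3, 2, 5], total = 10
  t=9: active resources = [3, 2, 5], total = 10
  t=10: active resources = [2, 5], total = 7
  t=11: active resources = [2], total = 2
  t=12: active resources = [2], total = 2
Peak resource demand = 13

13


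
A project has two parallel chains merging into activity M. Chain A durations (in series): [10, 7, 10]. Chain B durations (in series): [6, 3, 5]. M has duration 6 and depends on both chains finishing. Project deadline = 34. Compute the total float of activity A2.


Forward pass: ES(A2) = sum of predecessors on chain A = 10
EF = ES + duration = 10 + 7 = 17
Backward pass: LF(M) = deadline = 34; LS(M) = 34 - 6 = 28
LF(A2) = LS(M) - sum(successors on chain A) = 28 - 10 = 18
LS = LF - duration = 18 - 7 = 11
Total float = LS - ES = 11 - 10 = 1

1


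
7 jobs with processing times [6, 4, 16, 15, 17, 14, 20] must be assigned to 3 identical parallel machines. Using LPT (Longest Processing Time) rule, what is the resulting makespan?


Sort jobs in decreasing order (LPT): [20, 17, 16, 15, 14, 6, 4]
Assign each job to the least loaded machine:
  Machine 1: jobs [20, 6, 4], load = 30
  Machine 2: jobs [17, 14], load = 31
  Machine 3: jobs [16, 15], load = 31
Makespan = max load = 31

31


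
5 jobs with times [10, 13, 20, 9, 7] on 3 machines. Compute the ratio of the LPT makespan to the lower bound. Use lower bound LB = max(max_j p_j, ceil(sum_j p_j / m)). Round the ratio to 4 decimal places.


LPT order: [20, 13, 10, 9, 7]
Machine loads after assignment: [20, 20, 19]
LPT makespan = 20
Lower bound = max(max_job, ceil(total/3)) = max(20, 20) = 20
Ratio = 20 / 20 = 1.0

1.0


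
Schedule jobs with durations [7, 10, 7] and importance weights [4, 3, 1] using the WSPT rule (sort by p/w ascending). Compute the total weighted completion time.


Compute p/w ratios and sort ascending (WSPT): [(7, 4), (10, 3), (7, 1)]
Compute weighted completion times:
  Job (p=7,w=4): C=7, w*C=4*7=28
  Job (p=10,w=3): C=17, w*C=3*17=51
  Job (p=7,w=1): C=24, w*C=1*24=24
Total weighted completion time = 103

103


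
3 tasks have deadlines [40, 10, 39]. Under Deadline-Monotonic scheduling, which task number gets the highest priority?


Sort tasks by relative deadline (ascending):
  Task 2: deadline = 10
  Task 3: deadline = 39
  Task 1: deadline = 40
Priority order (highest first): [2, 3, 1]
Highest priority task = 2

2


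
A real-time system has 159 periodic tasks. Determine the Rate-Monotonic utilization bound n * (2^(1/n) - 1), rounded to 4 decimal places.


Compute 2^(1/159) = 1.0043689323
Subtract 1: 1.0043689323 - 1 = 0.0043689323
Multiply by n: 159 * 0.0043689323 = 0.6946602357
Round to 4 dp: 0.6947

0.6947


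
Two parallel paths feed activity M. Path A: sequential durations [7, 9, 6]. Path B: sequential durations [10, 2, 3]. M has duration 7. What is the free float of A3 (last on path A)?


ES(A3) = sum of predecessors on chain A = 16
EF(A3) = ES + duration = 16 + 6 = 22
Successor of A3 is M. ES(M) = max(sum(A), sum(B)) = max(22, 15) = 22
Free float = ES(successor) - EF(current) = 22 - 22 = 0

0


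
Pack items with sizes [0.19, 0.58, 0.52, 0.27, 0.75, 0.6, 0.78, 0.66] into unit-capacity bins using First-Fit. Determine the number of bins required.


Place items sequentially using First-Fit:
  Item 0.19 -> new Bin 1
  Item 0.58 -> Bin 1 (now 0.77)
  Item 0.52 -> new Bin 2
  Item 0.27 -> Bin 2 (now 0.79)
  Item 0.75 -> new Bin 3
  Item 0.6 -> new Bin 4
  Item 0.78 -> new Bin 5
  Item 0.66 -> new Bin 6
Total bins used = 6

6


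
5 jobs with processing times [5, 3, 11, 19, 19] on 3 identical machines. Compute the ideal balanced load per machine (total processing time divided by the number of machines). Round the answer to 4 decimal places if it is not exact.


Total processing time = 5 + 3 + 11 + 19 + 19 = 57
Number of machines = 3
Ideal balanced load = 57 / 3 = 19.0

19.0


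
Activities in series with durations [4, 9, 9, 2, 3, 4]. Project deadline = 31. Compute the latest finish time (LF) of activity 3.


LF(activity 3) = deadline - sum of successor durations
Successors: activities 4 through 6 with durations [2, 3, 4]
Sum of successor durations = 9
LF = 31 - 9 = 22

22


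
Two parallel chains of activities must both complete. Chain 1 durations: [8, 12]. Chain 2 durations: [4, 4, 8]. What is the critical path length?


Path A total = 8 + 12 = 20
Path B total = 4 + 4 + 8 = 16
Critical path = longest path = max(20, 16) = 20

20


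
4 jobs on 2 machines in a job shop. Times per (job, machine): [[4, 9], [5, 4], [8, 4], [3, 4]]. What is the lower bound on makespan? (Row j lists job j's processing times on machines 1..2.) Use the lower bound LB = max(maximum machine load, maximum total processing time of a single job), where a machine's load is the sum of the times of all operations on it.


Machine loads:
  Machine 1: 4 + 5 + 8 + 3 = 20
  Machine 2: 9 + 4 + 4 + 4 = 21
Max machine load = 21
Job totals:
  Job 1: 13
  Job 2: 9
  Job 3: 12
  Job 4: 7
Max job total = 13
Lower bound = max(21, 13) = 21

21


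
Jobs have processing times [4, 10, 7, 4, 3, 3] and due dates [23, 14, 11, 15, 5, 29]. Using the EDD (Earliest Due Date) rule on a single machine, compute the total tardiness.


Sort by due date (EDD order): [(3, 5), (7, 11), (10, 14), (4, 15), (4, 23), (3, 29)]
Compute completion times and tardiness:
  Job 1: p=3, d=5, C=3, tardiness=max(0,3-5)=0
  Job 2: p=7, d=11, C=10, tardiness=max(0,10-11)=0
  Job 3: p=10, d=14, C=20, tardiness=max(0,20-14)=6
  Job 4: p=4, d=15, C=24, tardiness=max(0,24-15)=9
  Job 5: p=4, d=23, C=28, tardiness=max(0,28-23)=5
  Job 6: p=3, d=29, C=31, tardiness=max(0,31-29)=2
Total tardiness = 22

22


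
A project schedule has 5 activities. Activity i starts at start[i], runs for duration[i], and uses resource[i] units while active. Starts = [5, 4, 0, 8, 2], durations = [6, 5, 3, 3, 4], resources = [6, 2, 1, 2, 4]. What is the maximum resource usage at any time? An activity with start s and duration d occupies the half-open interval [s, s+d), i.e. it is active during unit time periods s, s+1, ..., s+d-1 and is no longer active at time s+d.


Each activity i is active on [start_i, start_i + duration_i).
Compute total resource usage per time slot:
  t=0: active resources = [1], total = 1
  t=1: active resources = [1], total = 1
  t=2: active resources = [1, 4], total = 5
  t=3: active resources = [4], total = 4
  t=4: active resources = [2, 4], total = 6
  t=5: active resources = [6, 2, 4], total = 12
  t=6: active resources = [6, 2], total = 8
  t=7: active resources = [6, 2], total = 8
  t=8: active resources = [6, 2, 2], total = 10
  t=9: active resources = [6, 2], total = 8
  t=10: active resources = [6, 2], total = 8
Peak resource demand = 12

12


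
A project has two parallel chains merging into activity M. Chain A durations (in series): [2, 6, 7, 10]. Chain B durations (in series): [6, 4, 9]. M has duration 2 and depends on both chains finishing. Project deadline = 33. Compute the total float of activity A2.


Forward pass: ES(A2) = sum of predecessors on chain A = 2
EF = ES + duration = 2 + 6 = 8
Backward pass: LF(M) = deadline = 33; LS(M) = 33 - 2 = 31
LF(A2) = LS(M) - sum(successors on chain A) = 31 - 17 = 14
LS = LF - duration = 14 - 6 = 8
Total float = LS - ES = 8 - 2 = 6

6


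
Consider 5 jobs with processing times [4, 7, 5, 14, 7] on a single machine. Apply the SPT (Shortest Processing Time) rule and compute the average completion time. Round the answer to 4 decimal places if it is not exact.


Sort jobs by processing time (SPT order): [4, 5, 7, 7, 14]
Compute completion times sequentially:
  Job 1: processing = 4, completes at 4
  Job 2: processing = 5, completes at 9
  Job 3: processing = 7, completes at 16
  Job 4: processing = 7, completes at 23
  Job 5: processing = 14, completes at 37
Sum of completion times = 89
Average completion time = 89/5 = 17.8

17.8


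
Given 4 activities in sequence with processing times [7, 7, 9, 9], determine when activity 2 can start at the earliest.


Activity 2 starts after activities 1 through 1 complete.
Predecessor durations: [7]
ES = 7 = 7

7


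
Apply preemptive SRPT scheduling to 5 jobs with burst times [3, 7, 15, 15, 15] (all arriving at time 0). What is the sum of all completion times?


Since all jobs arrive at t=0, SRPT equals SPT ordering.
SPT order: [3, 7, 15, 15, 15]
Completion times:
  Job 1: p=3, C=3
  Job 2: p=7, C=10
  Job 3: p=15, C=25
  Job 4: p=15, C=40
  Job 5: p=15, C=55
Total completion time = 3 + 10 + 25 + 40 + 55 = 133

133


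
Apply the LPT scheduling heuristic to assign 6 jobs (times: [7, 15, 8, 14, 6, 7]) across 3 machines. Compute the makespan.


Sort jobs in decreasing order (LPT): [15, 14, 8, 7, 7, 6]
Assign each job to the least loaded machine:
  Machine 1: jobs [15, 6], load = 21
  Machine 2: jobs [14, 7], load = 21
  Machine 3: jobs [8, 7], load = 15
Makespan = max load = 21

21


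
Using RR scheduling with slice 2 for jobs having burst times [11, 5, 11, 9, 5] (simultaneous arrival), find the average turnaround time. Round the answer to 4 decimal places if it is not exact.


Time quantum = 2
Execution trace:
  J1 runs 2 units, time = 2
  J2 runs 2 units, time = 4
  J3 runs 2 units, time = 6
  J4 runs 2 units, time = 8
  J5 runs 2 units, time = 10
  J1 runs 2 units, time = 12
  J2 runs 2 units, time = 14
  J3 runs 2 units, time = 16
  J4 runs 2 units, time = 18
  J5 runs 2 units, time = 20
  J1 runs 2 units, time = 22
  J2 runs 1 units, time = 23
  J3 runs 2 units, time = 25
  J4 runs 2 units, time = 27
  J5 runs 1 units, time = 28
  J1 runs 2 units, time = 30
  J3 runs 2 units, time = 32
  J4 runs 2 units, time = 34
  J1 runs 2 units, time = 36
  J3 runs 2 units, time = 38
  J4 runs 1 units, time = 39
  J1 runs 1 units, time = 40
  J3 runs 1 units, time = 41
Finish times: [40, 23, 41, 39, 28]
Average turnaround = 171/5 = 34.2

34.2


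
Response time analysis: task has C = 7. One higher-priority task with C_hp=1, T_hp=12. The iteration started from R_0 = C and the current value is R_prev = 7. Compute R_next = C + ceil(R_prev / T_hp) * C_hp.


R_next = C + ceil(R_prev / T_hp) * C_hp
ceil(7 / 12) = ceil(0.5833) = 1
Interference = 1 * 1 = 1
R_next = 7 + 1 = 8

8


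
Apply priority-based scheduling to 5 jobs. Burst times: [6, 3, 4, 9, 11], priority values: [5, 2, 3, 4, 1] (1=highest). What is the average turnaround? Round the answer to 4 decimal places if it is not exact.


Sort by priority (ascending = highest first):
Order: [(1, 11), (2, 3), (3, 4), (4, 9), (5, 6)]
Completion times:
  Priority 1, burst=11, C=11
  Priority 2, burst=3, C=14
  Priority 3, burst=4, C=18
  Priority 4, burst=9, C=27
  Priority 5, burst=6, C=33
Average turnaround = 103/5 = 20.6

20.6


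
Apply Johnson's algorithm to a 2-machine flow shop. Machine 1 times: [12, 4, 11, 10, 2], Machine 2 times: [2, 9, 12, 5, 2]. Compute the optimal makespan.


Apply Johnson's rule:
  Group 1 (a <= b): [(5, 2, 2), (2, 4, 9), (3, 11, 12)]
  Group 2 (a > b): [(4, 10, 5), (1, 12, 2)]
Optimal job order: [5, 2, 3, 4, 1]
Schedule:
  Job 5: M1 done at 2, M2 done at 4
  Job 2: M1 done at 6, M2 done at 15
  Job 3: M1 done at 17, M2 done at 29
  Job 4: M1 done at 27, M2 done at 34
  Job 1: M1 done at 39, M2 done at 41
Makespan = 41

41


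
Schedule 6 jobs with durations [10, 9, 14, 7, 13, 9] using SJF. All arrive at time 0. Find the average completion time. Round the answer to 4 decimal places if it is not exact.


SJF order (ascending): [7, 9, 9, 10, 13, 14]
Completion times:
  Job 1: burst=7, C=7
  Job 2: burst=9, C=16
  Job 3: burst=9, C=25
  Job 4: burst=10, C=35
  Job 5: burst=13, C=48
  Job 6: burst=14, C=62
Average completion = 193/6 = 32.1667

32.1667


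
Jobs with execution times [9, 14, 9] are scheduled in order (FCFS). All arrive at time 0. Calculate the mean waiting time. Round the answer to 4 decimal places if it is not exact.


FCFS order (as given): [9, 14, 9]
Waiting times:
  Job 1: wait = 0
  Job 2: wait = 9
  Job 3: wait = 23
Sum of waiting times = 32
Average waiting time = 32/3 = 10.6667

10.6667


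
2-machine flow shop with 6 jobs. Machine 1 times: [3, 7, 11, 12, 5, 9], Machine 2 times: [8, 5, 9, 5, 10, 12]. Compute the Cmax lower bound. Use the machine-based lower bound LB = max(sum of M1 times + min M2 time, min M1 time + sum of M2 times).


LB1 = sum(M1 times) + min(M2 times) = 47 + 5 = 52
LB2 = min(M1 times) + sum(M2 times) = 3 + 49 = 52
Lower bound = max(LB1, LB2) = max(52, 52) = 52

52


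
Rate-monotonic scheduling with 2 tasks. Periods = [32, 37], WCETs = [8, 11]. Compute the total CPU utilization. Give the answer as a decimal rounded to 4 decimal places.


Compute individual utilizations (exact fractions):
  Task 1: C/T = 8/32 = 1/4 (approx. 0.25)
  Task 2: C/T = 11/37 (approx. 0.2973)
Total utilization U = 1/4 + 11/37 = 81/148
Rounded to 4 decimal places: U = 0.5473
RM (Liu & Layland) bound for 2 tasks = 0.828427; compare with U = 81/148 (approx. 0.547297)
U <= bound, so schedulable by RM sufficient condition.

0.5473


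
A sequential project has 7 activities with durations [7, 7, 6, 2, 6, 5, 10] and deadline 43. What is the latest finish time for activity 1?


LF(activity 1) = deadline - sum of successor durations
Successors: activities 2 through 7 with durations [7, 6, 2, 6, 5, 10]
Sum of successor durations = 36
LF = 43 - 36 = 7

7


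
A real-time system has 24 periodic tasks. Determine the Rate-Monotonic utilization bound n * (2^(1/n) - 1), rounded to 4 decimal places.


Compute 2^(1/24) = 1.0293022366
Subtract 1: 1.0293022366 - 1 = 0.0293022366
Multiply by n: 24 * 0.0293022366 = 0.7032536784
Round to 4 dp: 0.7033

0.7033


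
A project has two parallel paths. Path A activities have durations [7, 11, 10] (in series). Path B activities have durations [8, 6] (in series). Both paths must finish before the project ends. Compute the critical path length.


Path A total = 7 + 11 + 10 = 28
Path B total = 8 + 6 = 14
Critical path = longest path = max(28, 14) = 28

28


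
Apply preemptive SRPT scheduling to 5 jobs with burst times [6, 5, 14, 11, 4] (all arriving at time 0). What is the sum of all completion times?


Since all jobs arrive at t=0, SRPT equals SPT ordering.
SPT order: [4, 5, 6, 11, 14]
Completion times:
  Job 1: p=4, C=4
  Job 2: p=5, C=9
  Job 3: p=6, C=15
  Job 4: p=11, C=26
  Job 5: p=14, C=40
Total completion time = 4 + 9 + 15 + 26 + 40 = 94

94


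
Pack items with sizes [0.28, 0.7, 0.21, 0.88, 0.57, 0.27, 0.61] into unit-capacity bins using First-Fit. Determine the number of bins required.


Place items sequentially using First-Fit:
  Item 0.28 -> new Bin 1
  Item 0.7 -> Bin 1 (now 0.98)
  Item 0.21 -> new Bin 2
  Item 0.88 -> new Bin 3
  Item 0.57 -> Bin 2 (now 0.78)
  Item 0.27 -> new Bin 4
  Item 0.61 -> Bin 4 (now 0.88)
Total bins used = 4

4


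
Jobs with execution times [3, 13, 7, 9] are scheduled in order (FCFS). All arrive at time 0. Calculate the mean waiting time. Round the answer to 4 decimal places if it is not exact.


FCFS order (as given): [3, 13, 7, 9]
Waiting times:
  Job 1: wait = 0
  Job 2: wait = 3
  Job 3: wait = 16
  Job 4: wait = 23
Sum of waiting times = 42
Average waiting time = 42/4 = 10.5

10.5


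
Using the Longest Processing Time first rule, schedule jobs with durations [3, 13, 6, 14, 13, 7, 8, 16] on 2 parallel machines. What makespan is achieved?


Sort jobs in decreasing order (LPT): [16, 14, 13, 13, 8, 7, 6, 3]
Assign each job to the least loaded machine:
  Machine 1: jobs [16, 13, 7, 3], load = 39
  Machine 2: jobs [14, 13, 8, 6], load = 41
Makespan = max load = 41

41


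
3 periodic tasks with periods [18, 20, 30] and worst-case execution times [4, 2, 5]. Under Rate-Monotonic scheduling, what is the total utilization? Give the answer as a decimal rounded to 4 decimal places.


Compute individual utilizations (exact fractions):
  Task 1: C/T = 4/18 = 2/9 (approx. 0.2222)
  Task 2: C/T = 2/20 = 1/10 (approx. 0.1)
  Task 3: C/T = 5/30 = 1/6 (approx. 0.1667)
Total utilization U = 2/9 + 1/10 + 1/6 = 22/45
Rounded to 4 decimal places: U = 0.4889
RM (Liu & Layland) bound for 3 tasks = 0.779763; compare with U = 22/45 (approx. 0.488889)
U <= bound, so schedulable by RM sufficient condition.

0.4889


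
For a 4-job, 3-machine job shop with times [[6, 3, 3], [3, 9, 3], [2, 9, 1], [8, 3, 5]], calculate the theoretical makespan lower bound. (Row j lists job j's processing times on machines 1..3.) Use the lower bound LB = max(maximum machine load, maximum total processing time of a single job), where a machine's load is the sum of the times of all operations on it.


Machine loads:
  Machine 1: 6 + 3 + 2 + 8 = 19
  Machine 2: 3 + 9 + 9 + 3 = 24
  Machine 3: 3 + 3 + 1 + 5 = 12
Max machine load = 24
Job totals:
  Job 1: 12
  Job 2: 15
  Job 3: 12
  Job 4: 16
Max job total = 16
Lower bound = max(24, 16) = 24

24


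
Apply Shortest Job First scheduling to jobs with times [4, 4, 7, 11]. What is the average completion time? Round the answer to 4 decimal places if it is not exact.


SJF order (ascending): [4, 4, 7, 11]
Completion times:
  Job 1: burst=4, C=4
  Job 2: burst=4, C=8
  Job 3: burst=7, C=15
  Job 4: burst=11, C=26
Average completion = 53/4 = 13.25

13.25


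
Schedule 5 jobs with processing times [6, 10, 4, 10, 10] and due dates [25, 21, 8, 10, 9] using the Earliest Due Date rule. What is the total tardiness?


Sort by due date (EDD order): [(4, 8), (10, 9), (10, 10), (10, 21), (6, 25)]
Compute completion times and tardiness:
  Job 1: p=4, d=8, C=4, tardiness=max(0,4-8)=0
  Job 2: p=10, d=9, C=14, tardiness=max(0,14-9)=5
  Job 3: p=10, d=10, C=24, tardiness=max(0,24-10)=14
  Job 4: p=10, d=21, C=34, tardiness=max(0,34-21)=13
  Job 5: p=6, d=25, C=40, tardiness=max(0,40-25)=15
Total tardiness = 47

47


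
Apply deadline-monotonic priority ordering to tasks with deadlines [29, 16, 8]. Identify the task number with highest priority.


Sort tasks by relative deadline (ascending):
  Task 3: deadline = 8
  Task 2: deadline = 16
  Task 1: deadline = 29
Priority order (highest first): [3, 2, 1]
Highest priority task = 3

3


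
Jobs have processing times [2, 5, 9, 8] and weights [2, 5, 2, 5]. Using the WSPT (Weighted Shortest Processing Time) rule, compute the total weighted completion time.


Compute p/w ratios and sort ascending (WSPT): [(2, 2), (5, 5), (8, 5), (9, 2)]
Compute weighted completion times:
  Job (p=2,w=2): C=2, w*C=2*2=4
  Job (p=5,w=5): C=7, w*C=5*7=35
  Job (p=8,w=5): C=15, w*C=5*15=75
  Job (p=9,w=2): C=24, w*C=2*24=48
Total weighted completion time = 162

162
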